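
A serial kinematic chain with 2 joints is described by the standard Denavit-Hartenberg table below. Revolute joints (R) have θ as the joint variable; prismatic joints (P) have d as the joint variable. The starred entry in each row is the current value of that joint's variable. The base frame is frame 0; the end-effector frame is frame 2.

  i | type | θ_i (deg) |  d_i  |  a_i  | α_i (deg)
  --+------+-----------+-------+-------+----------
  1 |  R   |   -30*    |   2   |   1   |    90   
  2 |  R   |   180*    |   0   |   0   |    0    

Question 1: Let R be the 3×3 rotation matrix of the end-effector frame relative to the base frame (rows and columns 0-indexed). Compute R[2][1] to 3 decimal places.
End-effector y-axis (col 1 of R) = (-0.0000,0.0000,-1.0000)
R[2][1] = -1.0000

-1.000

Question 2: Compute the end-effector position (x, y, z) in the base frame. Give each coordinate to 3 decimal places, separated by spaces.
0.866 -0.500 2.000

after link 1: o_1 = (0.8660, -0.5000, 2.0000)
after link 2: o_2 = (0.8660, -0.5000, 2.0000)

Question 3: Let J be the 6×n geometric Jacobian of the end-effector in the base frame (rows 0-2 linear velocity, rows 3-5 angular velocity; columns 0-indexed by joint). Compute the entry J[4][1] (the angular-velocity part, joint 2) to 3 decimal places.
axis z_1 = (-0.5000,-0.8660,0.0000); lever o_n−o_1 = (0.0000,0.0000,0.0000)
cross product → J_v[:, 1] = (-0.0000,0.0000,0.0000)
J_ω[:, 1] = z_1
entry J[4][1] = -0.8660

-0.866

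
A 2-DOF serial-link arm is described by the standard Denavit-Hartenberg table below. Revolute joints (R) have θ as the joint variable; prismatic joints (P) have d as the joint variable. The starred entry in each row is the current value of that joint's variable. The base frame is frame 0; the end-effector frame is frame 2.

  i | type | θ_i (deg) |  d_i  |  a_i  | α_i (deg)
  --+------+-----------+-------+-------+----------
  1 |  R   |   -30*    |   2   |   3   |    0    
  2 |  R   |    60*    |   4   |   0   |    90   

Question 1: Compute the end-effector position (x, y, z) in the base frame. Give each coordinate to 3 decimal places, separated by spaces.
after link 1: o_1 = (2.5981, -1.5000, 2.0000)
after link 2: o_2 = (2.5981, -1.5000, 6.0000)

2.598 -1.500 6.000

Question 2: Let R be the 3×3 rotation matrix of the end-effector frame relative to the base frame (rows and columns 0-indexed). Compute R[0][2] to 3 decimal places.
End-effector z-axis (col 2 of R) = (0.5000,-0.8660,0.0000)
R[0][2] = 0.5000

0.500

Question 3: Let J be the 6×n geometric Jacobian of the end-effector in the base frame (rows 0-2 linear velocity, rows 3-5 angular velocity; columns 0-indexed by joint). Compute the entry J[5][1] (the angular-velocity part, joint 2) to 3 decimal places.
1.000

axis z_1 = (0.0000,0.0000,1.0000); lever o_n−o_1 = (0.0000,0.0000,4.0000)
cross product → J_v[:, 1] = (0.0000,0.0000,0.0000)
J_ω[:, 1] = z_1
entry J[5][1] = 1.0000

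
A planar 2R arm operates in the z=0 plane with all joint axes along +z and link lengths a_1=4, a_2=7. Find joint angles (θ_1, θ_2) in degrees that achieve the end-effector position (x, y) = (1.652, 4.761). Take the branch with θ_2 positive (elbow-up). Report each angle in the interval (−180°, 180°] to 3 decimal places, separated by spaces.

cos θ_2 = (25.3962−4²−7²)/(2·4·7) = -0.7072; θ_2 = 135.0084° (elbow-up)
β = atan2(4.7610,1.6520) = 70.8639°; ψ = atan2(4.9490,-0.9505) = 100.8714°
θ_1 = β − ψ = -30.0075°

-30.007 135.008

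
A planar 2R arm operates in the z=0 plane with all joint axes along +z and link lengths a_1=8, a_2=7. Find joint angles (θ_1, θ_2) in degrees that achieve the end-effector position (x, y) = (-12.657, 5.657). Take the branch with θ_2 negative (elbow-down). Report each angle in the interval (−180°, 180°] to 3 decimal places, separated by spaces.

176.834 -44.996

cos θ_2 = (192.2013−8²−7²)/(2·8·7) = 0.7072; θ_2 = -44.9961° (elbow-down)
β = atan2(5.6570,-12.6570) = 155.9179°; ψ = atan2(-4.9494,12.9501) = -20.9164°
θ_1 = β − ψ = 176.8344°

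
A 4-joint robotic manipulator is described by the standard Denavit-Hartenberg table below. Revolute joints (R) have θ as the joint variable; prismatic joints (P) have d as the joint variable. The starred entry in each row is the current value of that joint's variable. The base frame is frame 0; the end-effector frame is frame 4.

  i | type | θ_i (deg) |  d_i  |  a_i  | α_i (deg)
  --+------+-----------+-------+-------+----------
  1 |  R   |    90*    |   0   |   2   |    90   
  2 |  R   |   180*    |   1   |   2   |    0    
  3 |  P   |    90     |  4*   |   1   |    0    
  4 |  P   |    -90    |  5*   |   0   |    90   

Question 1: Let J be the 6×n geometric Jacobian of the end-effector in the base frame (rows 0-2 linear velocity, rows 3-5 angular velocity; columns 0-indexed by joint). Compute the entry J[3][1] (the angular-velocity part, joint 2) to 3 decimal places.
1.000

axis z_1 = (1.0000,-0.0000,0.0000); lever o_n−o_1 = (10.0000,-2.0000,-1.0000)
cross product → J_v[:, 1] = (0.0000,1.0000,-2.0000)
J_ω[:, 1] = z_1
entry J[3][1] = 1.0000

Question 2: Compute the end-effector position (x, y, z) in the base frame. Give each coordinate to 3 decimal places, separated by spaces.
after link 1: o_1 = (0.0000, 2.0000, 0.0000)
after link 2: o_2 = (1.0000, -0.0000, 0.0000)
after link 3: o_3 = (5.0000, -0.0000, -1.0000)
after link 4: o_4 = (10.0000, -0.0000, -1.0000)

10.000 -0.000 -1.000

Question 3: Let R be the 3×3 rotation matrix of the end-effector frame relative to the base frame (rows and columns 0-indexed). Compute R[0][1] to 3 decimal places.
End-effector y-axis (col 1 of R) = (1.0000,-0.0000,-0.0000)
R[0][1] = 1.0000

1.000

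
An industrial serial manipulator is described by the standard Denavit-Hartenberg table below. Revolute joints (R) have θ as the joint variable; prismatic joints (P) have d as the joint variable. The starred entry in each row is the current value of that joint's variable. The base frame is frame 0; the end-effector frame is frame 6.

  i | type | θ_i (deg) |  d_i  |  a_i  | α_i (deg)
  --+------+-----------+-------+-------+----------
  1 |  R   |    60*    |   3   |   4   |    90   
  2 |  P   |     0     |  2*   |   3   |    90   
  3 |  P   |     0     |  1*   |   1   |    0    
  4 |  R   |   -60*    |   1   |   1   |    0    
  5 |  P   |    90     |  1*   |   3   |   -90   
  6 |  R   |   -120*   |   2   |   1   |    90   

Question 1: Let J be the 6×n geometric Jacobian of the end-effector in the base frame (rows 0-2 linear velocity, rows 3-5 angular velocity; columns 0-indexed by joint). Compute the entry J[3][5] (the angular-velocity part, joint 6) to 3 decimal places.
axis z_5 = (0.5000,-0.8660,0.0000); lever o_n−o_5 = (0.5670,-1.9821,-0.8660)
cross product → J_v[:, 5] = (0.7500,0.4330,-0.5000)
J_ω[:, 5] = z_5
entry J[3][5] = 0.5000

0.500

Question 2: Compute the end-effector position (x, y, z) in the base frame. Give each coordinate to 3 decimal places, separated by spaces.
8.397 6.312 -0.866

after link 1: o_1 = (2.0000, 3.4641, 3.0000)
after link 2: o_2 = (5.2321, 5.0622, 3.0000)
after link 3: o_3 = (5.7321, 5.9282, 2.0000)
after link 4: o_4 = (5.2321, 6.7942, 1.0000)
after link 5: o_5 = (7.8301, 8.2942, 0.0000)
after link 6: o_6 = (8.3971, 6.3122, -0.8660)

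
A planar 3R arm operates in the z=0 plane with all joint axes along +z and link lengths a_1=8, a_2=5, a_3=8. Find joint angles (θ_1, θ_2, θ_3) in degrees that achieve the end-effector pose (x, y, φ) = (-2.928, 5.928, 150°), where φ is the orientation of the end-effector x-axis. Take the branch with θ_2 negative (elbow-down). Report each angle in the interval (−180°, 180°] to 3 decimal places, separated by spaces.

59.997 -149.999 -119.998

wrist centre = target − a_3·(cos φ, sin φ) = (4.0002, 1.9280)
cos θ_2 = (19.7188−8²−5²)/(2·8·5) = -0.8660; θ_2 = -149.9988° (elbow-down)
β = atan2(1.9280,4.0002) = 25.7329°; ψ = atan2(-2.5001,3.6699) = -34.2642°
θ_1 = β − ψ = 59.9971°
θ_3 = φ − θ_1 − θ_2 = -119.9983° (wrapped to (-180°,180°])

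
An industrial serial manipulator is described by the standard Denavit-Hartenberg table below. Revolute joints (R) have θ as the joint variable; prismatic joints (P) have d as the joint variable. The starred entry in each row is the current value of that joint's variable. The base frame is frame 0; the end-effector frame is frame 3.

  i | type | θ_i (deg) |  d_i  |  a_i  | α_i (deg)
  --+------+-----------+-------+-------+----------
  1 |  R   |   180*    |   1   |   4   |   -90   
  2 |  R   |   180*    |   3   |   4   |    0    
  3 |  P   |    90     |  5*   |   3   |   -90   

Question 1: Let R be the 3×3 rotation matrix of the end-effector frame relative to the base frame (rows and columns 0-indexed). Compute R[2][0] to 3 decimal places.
End-effector x-axis (col 0 of R) = (0.0000,0.0000,1.0000)
R[2][0] = 1.0000

1.000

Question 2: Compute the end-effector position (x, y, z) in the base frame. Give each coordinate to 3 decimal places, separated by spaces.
after link 1: o_1 = (-4.0000, 0.0000, 1.0000)
after link 2: o_2 = (-0.0000, -3.0000, 1.0000)
after link 3: o_3 = (-0.0000, -8.0000, 4.0000)

-0.000 -8.000 4.000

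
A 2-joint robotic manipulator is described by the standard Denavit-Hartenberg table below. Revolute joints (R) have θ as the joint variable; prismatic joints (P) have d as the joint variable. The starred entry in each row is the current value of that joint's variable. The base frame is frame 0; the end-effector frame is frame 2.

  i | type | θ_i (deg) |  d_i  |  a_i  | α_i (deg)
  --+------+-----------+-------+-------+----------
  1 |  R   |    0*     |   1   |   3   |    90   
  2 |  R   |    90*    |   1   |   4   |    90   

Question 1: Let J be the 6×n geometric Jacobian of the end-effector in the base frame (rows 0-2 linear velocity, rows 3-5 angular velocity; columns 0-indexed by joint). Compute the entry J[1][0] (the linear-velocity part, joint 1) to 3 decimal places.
3.000

axis z_0 = ẑ; lever o_n−o_0 = (3.0000,-1.0000,5.0000)
cross product → J_v[:, 0] = (1.0000,3.0000,-0.0000)
J_ω[:, 0] = z_0
entry J[1][0] = 3.0000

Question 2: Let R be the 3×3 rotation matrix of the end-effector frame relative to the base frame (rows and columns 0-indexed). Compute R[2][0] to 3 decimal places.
1.000

End-effector x-axis (col 0 of R) = (0.0000,0.0000,1.0000)
R[2][0] = 1.0000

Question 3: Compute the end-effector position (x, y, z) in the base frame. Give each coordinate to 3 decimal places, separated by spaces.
after link 1: o_1 = (3.0000, 0.0000, 1.0000)
after link 2: o_2 = (3.0000, -1.0000, 5.0000)

3.000 -1.000 5.000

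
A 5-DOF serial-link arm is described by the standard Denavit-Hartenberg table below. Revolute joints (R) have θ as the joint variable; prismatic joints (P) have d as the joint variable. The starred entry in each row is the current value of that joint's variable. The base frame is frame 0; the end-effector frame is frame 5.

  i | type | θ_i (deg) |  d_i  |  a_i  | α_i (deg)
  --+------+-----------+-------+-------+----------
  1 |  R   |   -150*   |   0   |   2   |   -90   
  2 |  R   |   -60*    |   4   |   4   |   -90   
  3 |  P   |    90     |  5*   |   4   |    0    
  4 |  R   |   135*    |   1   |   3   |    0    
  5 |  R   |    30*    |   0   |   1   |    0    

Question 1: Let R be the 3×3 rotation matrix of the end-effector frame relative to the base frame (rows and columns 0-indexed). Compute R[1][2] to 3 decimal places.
-0.433

End-effector z-axis (col 2 of R) = (-0.7500,-0.4330,-0.5000)
R[1][2] = -0.4330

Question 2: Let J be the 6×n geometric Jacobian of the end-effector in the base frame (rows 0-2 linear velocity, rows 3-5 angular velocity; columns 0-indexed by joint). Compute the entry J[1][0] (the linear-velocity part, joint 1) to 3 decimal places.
-5.390

axis z_0 = ẑ; lever o_n−o_0 = (-5.3898,-6.6767,-1.5972)
cross product → J_v[:, 0] = (6.6767,-5.3898,0.0000)
J_ω[:, 0] = z_0
entry J[1][0] = -5.3898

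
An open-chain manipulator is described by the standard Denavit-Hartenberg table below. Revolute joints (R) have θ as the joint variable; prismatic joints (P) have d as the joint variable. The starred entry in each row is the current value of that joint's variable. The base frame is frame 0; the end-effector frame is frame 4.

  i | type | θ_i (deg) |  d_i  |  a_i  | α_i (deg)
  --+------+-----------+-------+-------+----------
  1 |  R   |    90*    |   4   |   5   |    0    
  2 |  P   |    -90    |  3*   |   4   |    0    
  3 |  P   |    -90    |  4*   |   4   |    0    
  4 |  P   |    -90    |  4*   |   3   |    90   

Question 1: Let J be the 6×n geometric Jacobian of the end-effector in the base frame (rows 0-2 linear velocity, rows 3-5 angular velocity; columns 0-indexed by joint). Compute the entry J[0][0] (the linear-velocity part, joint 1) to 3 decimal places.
axis z_0 = ẑ; lever o_n−o_0 = (1.0000,1.0000,15.0000)
cross product → J_v[:, 0] = (-1.0000,1.0000,0.0000)
J_ω[:, 0] = z_0
entry J[0][0] = -1.0000

-1.000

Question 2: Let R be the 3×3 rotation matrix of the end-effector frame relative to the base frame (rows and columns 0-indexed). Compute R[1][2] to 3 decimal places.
1.000

End-effector z-axis (col 2 of R) = (-0.0000,1.0000,0.0000)
R[1][2] = 1.0000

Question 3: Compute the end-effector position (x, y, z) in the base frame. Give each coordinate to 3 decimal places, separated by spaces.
after link 1: o_1 = (0.0000, 5.0000, 4.0000)
after link 2: o_2 = (4.0000, 5.0000, 7.0000)
after link 3: o_3 = (4.0000, 1.0000, 11.0000)
after link 4: o_4 = (1.0000, 1.0000, 15.0000)

1.000 1.000 15.000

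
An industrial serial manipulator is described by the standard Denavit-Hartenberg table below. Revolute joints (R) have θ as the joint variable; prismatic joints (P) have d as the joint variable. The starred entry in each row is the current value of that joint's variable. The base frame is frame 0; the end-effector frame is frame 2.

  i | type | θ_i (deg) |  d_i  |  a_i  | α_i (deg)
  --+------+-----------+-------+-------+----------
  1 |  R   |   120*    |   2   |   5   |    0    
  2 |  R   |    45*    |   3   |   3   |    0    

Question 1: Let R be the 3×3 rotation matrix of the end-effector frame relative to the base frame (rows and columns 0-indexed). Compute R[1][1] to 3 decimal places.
End-effector y-axis (col 1 of R) = (-0.2588,-0.9659,0.0000)
R[1][1] = -0.9659

-0.966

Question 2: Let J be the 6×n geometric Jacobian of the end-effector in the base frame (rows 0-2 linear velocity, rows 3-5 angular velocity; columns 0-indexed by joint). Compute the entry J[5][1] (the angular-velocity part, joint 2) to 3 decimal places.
1.000

axis z_1 = (0.0000,0.0000,1.0000); lever o_n−o_1 = (-2.8978,0.7765,3.0000)
cross product → J_v[:, 1] = (-0.7765,-2.8978,0.0000)
J_ω[:, 1] = z_1
entry J[5][1] = 1.0000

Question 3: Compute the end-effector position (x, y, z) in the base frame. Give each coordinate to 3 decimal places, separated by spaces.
-5.398 5.107 5.000

after link 1: o_1 = (-2.5000, 4.3301, 2.0000)
after link 2: o_2 = (-5.3978, 5.1066, 5.0000)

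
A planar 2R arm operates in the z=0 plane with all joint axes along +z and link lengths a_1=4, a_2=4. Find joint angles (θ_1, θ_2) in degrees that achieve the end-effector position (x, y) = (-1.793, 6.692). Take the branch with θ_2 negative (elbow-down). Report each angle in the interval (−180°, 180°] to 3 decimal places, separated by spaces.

cos θ_2 = (47.9977−4²−4²)/(2·4·4) = 0.4999; θ_2 = -60.0047° (elbow-down)
β = atan2(6.6920,-1.7930) = 104.9991°; ψ = atan2(-3.4643,5.9997) = -30.0024°
θ_1 = β − ψ = 135.0014°

135.001 -60.005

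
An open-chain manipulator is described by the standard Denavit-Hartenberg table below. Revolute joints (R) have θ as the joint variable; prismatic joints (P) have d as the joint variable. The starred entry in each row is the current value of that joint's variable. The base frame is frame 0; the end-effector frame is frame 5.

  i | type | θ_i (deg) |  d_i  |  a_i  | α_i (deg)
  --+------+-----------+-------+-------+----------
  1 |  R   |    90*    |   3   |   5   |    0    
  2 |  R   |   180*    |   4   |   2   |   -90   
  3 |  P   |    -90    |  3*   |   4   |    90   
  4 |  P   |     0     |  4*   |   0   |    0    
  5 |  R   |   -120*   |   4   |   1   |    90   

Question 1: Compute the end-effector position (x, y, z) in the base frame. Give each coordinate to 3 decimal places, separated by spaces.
after link 1: o_1 = (0.0000, 5.0000, 3.0000)
after link 2: o_2 = (-0.0000, 3.0000, 7.0000)
after link 3: o_3 = (3.0000, 3.0000, 11.0000)
after link 4: o_4 = (3.0000, 7.0000, 11.0000)
after link 5: o_5 = (2.1340, 11.0000, 10.5000)

2.134 11.000 10.500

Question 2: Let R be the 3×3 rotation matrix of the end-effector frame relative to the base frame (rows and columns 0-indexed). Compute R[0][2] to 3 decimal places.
End-effector z-axis (col 2 of R) = (0.5000,-0.0000,-0.8660)
R[0][2] = 0.5000

0.500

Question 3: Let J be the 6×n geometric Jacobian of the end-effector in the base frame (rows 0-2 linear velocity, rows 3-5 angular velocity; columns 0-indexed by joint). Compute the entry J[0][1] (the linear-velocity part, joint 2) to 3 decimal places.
-6.000

axis z_1 = (0.0000,0.0000,1.0000); lever o_n−o_1 = (2.1340,6.0000,7.5000)
cross product → J_v[:, 1] = (-6.0000,2.1340,0.0000)
J_ω[:, 1] = z_1
entry J[0][1] = -6.0000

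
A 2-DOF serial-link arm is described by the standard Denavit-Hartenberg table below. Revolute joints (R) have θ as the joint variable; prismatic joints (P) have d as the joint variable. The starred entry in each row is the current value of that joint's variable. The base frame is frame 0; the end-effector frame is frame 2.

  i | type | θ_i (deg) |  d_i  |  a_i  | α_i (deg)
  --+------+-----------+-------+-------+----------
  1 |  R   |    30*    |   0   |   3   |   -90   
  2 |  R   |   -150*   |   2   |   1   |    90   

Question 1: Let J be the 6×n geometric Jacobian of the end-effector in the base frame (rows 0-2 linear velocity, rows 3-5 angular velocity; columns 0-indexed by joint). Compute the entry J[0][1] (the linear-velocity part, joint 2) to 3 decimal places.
0.433

axis z_1 = (-0.5000,0.8660,0.0000); lever o_n−o_1 = (-1.7500,1.2990,0.5000)
cross product → J_v[:, 1] = (0.4330,0.2500,0.8660)
J_ω[:, 1] = z_1
entry J[0][1] = 0.4330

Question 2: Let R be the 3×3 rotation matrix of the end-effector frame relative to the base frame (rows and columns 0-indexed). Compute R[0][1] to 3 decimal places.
-0.500

End-effector y-axis (col 1 of R) = (-0.5000,0.8660,0.0000)
R[0][1] = -0.5000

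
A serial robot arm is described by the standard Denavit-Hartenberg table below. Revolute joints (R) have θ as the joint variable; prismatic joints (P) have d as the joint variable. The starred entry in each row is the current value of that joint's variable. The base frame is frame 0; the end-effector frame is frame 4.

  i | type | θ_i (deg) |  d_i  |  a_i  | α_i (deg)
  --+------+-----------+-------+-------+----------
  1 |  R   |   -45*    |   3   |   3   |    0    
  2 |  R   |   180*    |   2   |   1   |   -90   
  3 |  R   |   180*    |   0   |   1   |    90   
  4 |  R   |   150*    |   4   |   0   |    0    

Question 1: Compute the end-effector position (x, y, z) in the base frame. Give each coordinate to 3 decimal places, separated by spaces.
after link 1: o_1 = (2.1213, -2.1213, 3.0000)
after link 2: o_2 = (1.4142, -1.4142, 5.0000)
after link 3: o_3 = (2.1213, -2.1213, 5.0000)
after link 4: o_4 = (2.1213, -2.1213, 1.0000)

2.121 -2.121 1.000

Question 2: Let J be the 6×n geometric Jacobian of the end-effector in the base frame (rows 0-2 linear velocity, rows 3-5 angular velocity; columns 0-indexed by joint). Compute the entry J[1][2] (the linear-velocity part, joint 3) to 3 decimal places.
-2.828

axis z_2 = (-0.7071,-0.7071,0.0000); lever o_n−o_2 = (0.7071,-0.7071,-4.0000)
cross product → J_v[:, 2] = (2.8284,-2.8284,1.0000)
J_ω[:, 2] = z_2
entry J[1][2] = -2.8284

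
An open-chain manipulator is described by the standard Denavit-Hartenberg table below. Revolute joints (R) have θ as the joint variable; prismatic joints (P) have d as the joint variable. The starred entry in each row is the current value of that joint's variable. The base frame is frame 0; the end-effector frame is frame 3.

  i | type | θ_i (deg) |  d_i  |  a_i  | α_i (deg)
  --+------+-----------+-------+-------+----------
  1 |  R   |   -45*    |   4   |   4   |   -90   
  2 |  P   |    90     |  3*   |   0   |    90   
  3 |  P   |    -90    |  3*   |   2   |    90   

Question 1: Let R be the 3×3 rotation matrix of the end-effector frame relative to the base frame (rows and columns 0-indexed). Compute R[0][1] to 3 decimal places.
0.707

End-effector y-axis (col 1 of R) = (0.7071,-0.7071,0.0000)
R[0][1] = 0.7071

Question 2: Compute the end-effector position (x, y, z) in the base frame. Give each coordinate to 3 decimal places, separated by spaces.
after link 1: o_1 = (2.8284, -2.8284, 4.0000)
after link 2: o_2 = (4.9497, -0.7071, 4.0000)
after link 3: o_3 = (5.6569, -4.2426, 4.0000)

5.657 -4.243 4.000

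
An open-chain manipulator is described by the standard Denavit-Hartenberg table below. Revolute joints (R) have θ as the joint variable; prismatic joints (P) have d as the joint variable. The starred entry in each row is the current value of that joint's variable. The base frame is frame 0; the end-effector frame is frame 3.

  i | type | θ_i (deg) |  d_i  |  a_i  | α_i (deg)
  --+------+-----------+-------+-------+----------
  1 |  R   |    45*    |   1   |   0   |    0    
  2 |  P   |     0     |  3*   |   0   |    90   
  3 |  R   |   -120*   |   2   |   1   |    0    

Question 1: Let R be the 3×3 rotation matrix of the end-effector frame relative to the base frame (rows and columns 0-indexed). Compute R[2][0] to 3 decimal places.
End-effector x-axis (col 0 of R) = (-0.3536,-0.3536,-0.8660)
R[2][0] = -0.8660

-0.866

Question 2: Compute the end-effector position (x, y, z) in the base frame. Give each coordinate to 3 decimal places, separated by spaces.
after link 1: o_1 = (0.0000, 0.0000, 1.0000)
after link 2: o_2 = (0.0000, 0.0000, 4.0000)
after link 3: o_3 = (1.0607, -1.7678, 3.1340)

1.061 -1.768 3.134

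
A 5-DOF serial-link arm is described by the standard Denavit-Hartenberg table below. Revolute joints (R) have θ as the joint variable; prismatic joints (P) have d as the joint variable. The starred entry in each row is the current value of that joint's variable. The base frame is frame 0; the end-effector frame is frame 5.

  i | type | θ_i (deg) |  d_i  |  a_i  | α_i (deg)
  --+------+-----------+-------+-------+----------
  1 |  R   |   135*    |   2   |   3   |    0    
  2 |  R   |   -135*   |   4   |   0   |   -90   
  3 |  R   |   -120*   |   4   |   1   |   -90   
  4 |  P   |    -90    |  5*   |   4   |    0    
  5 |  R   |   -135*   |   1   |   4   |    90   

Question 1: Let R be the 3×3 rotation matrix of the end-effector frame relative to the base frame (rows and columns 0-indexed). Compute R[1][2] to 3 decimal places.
-0.707

End-effector z-axis (col 2 of R) = (-0.3536,-0.7071,0.6124)
R[1][2] = -0.7071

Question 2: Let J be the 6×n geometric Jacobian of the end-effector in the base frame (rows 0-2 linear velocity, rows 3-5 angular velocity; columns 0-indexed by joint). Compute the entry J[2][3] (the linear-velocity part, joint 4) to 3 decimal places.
prismatic axis z_3 = (0.8660,0.0000,0.5000)
J_v[:, 3] = z_3; J_ω[:, 3] = (0,0,0)
entry J[2][3] = 0.5000

0.500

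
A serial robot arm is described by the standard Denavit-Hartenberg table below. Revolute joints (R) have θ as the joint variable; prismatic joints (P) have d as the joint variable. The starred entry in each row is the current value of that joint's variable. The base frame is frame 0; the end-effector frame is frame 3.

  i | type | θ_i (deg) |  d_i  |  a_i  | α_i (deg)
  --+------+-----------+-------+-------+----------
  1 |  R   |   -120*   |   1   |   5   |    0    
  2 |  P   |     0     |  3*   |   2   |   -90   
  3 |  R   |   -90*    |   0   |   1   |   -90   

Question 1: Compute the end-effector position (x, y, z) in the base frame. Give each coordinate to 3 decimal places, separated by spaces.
-3.500 -6.062 5.000

after link 1: o_1 = (-2.5000, -4.3301, 1.0000)
after link 2: o_2 = (-3.5000, -6.0622, 4.0000)
after link 3: o_3 = (-3.5000, -6.0622, 5.0000)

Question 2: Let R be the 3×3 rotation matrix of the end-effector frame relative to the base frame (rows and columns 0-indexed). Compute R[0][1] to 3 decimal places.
-0.866

End-effector y-axis (col 1 of R) = (-0.8660,0.5000,-0.0000)
R[0][1] = -0.8660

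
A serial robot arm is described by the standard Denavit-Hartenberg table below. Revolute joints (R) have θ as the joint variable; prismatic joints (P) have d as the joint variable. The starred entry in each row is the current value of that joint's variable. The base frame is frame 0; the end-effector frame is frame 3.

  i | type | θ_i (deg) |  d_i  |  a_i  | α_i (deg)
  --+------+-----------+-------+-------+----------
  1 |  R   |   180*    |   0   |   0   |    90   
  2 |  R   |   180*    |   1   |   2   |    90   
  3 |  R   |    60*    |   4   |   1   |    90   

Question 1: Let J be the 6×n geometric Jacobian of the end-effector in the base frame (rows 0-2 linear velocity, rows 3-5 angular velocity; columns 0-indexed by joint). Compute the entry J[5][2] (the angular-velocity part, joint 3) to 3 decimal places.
1.000

axis z_2 = (-0.0000,0.0000,1.0000); lever o_n−o_2 = (0.5000,0.8660,4.0000)
cross product → J_v[:, 2] = (-0.8660,0.5000,-0.0000)
J_ω[:, 2] = z_2
entry J[5][2] = 1.0000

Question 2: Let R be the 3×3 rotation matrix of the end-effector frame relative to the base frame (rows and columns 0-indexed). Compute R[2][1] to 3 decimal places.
End-effector y-axis (col 1 of R) = (-0.0000,0.0000,1.0000)
R[2][1] = 1.0000

1.000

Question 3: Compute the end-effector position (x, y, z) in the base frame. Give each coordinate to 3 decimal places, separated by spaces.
after link 1: o_1 = (0.0000, 0.0000, 0.0000)
after link 2: o_2 = (2.0000, 1.0000, 0.0000)
after link 3: o_3 = (2.5000, 1.8660, 4.0000)

2.500 1.866 4.000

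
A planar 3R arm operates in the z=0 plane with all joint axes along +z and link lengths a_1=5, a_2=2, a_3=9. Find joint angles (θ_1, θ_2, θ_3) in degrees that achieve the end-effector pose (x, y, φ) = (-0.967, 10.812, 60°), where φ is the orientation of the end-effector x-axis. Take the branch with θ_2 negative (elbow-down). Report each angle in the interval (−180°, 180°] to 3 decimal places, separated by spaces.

wrist centre = target − a_3·(cos φ, sin φ) = (-5.4670, 3.0178)
cos θ_2 = (38.9950−5²−2²)/(2·5·2) = 0.4998; θ_2 = -60.0164° (elbow-down)
β = atan2(3.0178,-5.4670) = 151.1014°; ψ = atan2(-1.7323,5.9995) = -16.1059°
θ_1 = β − ψ = 167.2073°
θ_3 = φ − θ_1 − θ_2 = -47.1909° (wrapped to (-180°,180°])

167.207 -60.016 -47.191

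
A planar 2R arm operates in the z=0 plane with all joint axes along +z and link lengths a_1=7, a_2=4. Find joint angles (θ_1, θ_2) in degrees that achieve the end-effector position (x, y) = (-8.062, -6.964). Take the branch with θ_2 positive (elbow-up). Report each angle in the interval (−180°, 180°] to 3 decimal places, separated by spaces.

-150.003 30.009

cos θ_2 = (113.4931−7²−4²)/(2·7·4) = 0.8659; θ_2 = 30.0088° (elbow-up)
β = atan2(-6.9640,-8.0620) = -139.1794°; ψ = atan2(2.0005,10.4638) = 10.8235°
θ_1 = β − ψ = -150.0029°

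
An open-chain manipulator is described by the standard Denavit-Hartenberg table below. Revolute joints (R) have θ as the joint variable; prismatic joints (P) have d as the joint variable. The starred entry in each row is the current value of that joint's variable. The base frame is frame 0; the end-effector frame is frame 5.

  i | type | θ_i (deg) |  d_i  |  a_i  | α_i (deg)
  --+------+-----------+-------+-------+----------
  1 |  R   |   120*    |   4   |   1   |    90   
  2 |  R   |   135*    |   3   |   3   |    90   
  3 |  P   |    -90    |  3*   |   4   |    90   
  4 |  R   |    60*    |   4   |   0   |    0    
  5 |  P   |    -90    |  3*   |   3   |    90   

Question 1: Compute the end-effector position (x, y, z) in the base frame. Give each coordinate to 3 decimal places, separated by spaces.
after link 1: o_1 = (-0.5000, 0.8660, 4.0000)
after link 2: o_2 = (3.1587, 0.5289, 6.1213)
after link 3: o_3 = (-1.3660, 0.3660, 8.2426)
after link 4: o_4 = (-2.7802, 2.8155, 5.4142)
after link 5: o_5 = (-5.5606, 2.4350, 2.2322)

-5.561 2.435 2.232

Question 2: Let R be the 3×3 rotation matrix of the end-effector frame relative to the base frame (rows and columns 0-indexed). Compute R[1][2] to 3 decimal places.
End-effector z-axis (col 2 of R) = (0.7392,-0.2803,-0.6124)
R[1][2] = -0.2803

-0.280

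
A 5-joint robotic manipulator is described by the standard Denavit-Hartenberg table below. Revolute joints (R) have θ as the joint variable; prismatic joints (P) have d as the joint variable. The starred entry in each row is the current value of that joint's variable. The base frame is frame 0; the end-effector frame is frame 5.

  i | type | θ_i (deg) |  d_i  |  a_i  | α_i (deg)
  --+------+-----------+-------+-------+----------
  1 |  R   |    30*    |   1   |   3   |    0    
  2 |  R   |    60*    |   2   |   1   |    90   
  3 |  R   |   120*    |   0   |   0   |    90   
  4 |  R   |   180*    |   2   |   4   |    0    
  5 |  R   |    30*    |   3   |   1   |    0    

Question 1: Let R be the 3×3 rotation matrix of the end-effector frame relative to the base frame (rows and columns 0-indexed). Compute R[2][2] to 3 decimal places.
End-effector z-axis (col 2 of R) = (0.0000,0.8660,0.5000)
R[2][2] = 0.5000

0.500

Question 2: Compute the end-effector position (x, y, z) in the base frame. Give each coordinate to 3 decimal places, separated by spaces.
after link 1: o_1 = (2.5981, 1.5000, 1.0000)
after link 2: o_2 = (2.5981, 2.5000, 3.0000)
after link 3: o_3 = (2.5981, 2.5000, 3.0000)
after link 4: o_4 = (2.5981, 6.2321, 0.5359)
after link 5: o_5 = (2.0981, 9.2631, 1.2859)

2.098 9.263 1.286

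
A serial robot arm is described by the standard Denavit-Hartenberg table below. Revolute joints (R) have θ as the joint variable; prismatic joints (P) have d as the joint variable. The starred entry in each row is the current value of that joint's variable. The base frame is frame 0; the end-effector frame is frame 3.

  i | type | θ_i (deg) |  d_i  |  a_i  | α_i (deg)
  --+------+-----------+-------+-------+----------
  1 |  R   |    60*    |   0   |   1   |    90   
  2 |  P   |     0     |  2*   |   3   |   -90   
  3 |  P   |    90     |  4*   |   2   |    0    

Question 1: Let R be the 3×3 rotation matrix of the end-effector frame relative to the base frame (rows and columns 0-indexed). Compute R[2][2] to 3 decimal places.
1.000

End-effector z-axis (col 2 of R) = (0.0000,0.0000,1.0000)
R[2][2] = 1.0000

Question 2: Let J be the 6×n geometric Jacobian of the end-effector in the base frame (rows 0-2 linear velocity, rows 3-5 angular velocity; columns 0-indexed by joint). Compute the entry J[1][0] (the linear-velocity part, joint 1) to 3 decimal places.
2.000

axis z_0 = ẑ; lever o_n−o_0 = (2.0000,3.4641,4.0000)
cross product → J_v[:, 0] = (-3.4641,2.0000,0.0000)
J_ω[:, 0] = z_0
entry J[1][0] = 2.0000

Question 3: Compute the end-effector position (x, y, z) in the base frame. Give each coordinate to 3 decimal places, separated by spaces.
2.000 3.464 4.000

after link 1: o_1 = (0.5000, 0.8660, 0.0000)
after link 2: o_2 = (3.7321, 2.4641, 0.0000)
after link 3: o_3 = (2.0000, 3.4641, 4.0000)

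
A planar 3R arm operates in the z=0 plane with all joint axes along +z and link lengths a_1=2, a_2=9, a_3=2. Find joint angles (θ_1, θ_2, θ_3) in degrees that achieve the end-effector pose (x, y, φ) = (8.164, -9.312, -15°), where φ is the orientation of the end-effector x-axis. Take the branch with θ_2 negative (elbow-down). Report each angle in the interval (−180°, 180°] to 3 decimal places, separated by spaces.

-30.009 -29.989 44.998

wrist centre = target − a_3·(cos φ, sin φ) = (6.2321, -8.7944)
cos θ_2 = (116.1805−2²−9²)/(2·2·9) = 0.8661; θ_2 = -29.9887° (elbow-down)
β = atan2(-8.7944,6.2321) = -54.6766°; ψ = atan2(-4.4985,9.7951) = -24.6672°
θ_1 = β − ψ = -30.0094°
θ_3 = φ − θ_1 − θ_2 = 44.9981° (wrapped to (-180°,180°])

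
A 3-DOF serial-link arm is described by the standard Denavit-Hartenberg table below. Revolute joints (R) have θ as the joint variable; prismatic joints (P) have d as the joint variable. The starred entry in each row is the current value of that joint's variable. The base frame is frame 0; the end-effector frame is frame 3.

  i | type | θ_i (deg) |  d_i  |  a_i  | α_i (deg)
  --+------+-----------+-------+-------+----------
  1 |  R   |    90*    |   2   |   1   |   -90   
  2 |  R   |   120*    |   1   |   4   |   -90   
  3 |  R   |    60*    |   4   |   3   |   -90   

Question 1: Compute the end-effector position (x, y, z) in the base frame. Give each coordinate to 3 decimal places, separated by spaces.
after link 1: o_1 = (0.0000, 1.0000, 2.0000)
after link 2: o_2 = (-1.0000, -1.0000, -1.4641)
after link 3: o_3 = (1.5981, -5.2141, -0.7631)

1.598 -5.214 -0.763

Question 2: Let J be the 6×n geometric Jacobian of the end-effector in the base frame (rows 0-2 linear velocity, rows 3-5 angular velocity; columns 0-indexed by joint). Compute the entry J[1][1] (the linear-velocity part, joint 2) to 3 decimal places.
-2.763

axis z_1 = (-1.0000,0.0000,0.0000); lever o_n−o_1 = (1.5981,-6.2141,-2.7631)
cross product → J_v[:, 1] = (0.0000,-2.7631,6.2141)
J_ω[:, 1] = z_1
entry J[1][1] = -2.7631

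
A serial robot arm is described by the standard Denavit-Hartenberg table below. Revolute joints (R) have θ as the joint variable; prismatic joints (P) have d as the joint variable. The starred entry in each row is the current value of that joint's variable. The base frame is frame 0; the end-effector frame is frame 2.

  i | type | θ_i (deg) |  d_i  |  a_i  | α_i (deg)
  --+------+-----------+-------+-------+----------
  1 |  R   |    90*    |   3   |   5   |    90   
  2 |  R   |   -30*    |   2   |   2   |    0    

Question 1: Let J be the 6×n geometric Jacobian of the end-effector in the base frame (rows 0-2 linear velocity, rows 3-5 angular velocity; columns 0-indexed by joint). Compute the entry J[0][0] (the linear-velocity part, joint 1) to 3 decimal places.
-6.732

axis z_0 = ẑ; lever o_n−o_0 = (2.0000,6.7321,2.0000)
cross product → J_v[:, 0] = (-6.7321,2.0000,0.0000)
J_ω[:, 0] = z_0
entry J[0][0] = -6.7321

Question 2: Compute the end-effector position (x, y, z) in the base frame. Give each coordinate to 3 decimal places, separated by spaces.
after link 1: o_1 = (0.0000, 5.0000, 3.0000)
after link 2: o_2 = (2.0000, 6.7321, 2.0000)

2.000 6.732 2.000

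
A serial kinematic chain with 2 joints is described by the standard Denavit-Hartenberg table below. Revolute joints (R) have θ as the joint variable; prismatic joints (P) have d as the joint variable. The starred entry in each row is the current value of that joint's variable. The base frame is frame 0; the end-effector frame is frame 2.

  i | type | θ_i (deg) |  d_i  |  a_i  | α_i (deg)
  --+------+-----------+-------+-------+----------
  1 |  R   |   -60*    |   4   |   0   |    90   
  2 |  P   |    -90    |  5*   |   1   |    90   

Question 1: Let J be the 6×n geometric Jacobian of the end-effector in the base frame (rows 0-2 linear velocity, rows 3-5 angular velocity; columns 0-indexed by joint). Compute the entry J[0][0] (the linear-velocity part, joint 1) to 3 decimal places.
axis z_0 = ẑ; lever o_n−o_0 = (-4.3301,-2.5000,3.0000)
cross product → J_v[:, 0] = (2.5000,-4.3301,0.0000)
J_ω[:, 0] = z_0
entry J[0][0] = 2.5000

2.500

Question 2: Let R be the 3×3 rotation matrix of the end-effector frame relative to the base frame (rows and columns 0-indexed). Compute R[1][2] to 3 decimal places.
End-effector z-axis (col 2 of R) = (-0.5000,0.8660,-0.0000)
R[1][2] = 0.8660

0.866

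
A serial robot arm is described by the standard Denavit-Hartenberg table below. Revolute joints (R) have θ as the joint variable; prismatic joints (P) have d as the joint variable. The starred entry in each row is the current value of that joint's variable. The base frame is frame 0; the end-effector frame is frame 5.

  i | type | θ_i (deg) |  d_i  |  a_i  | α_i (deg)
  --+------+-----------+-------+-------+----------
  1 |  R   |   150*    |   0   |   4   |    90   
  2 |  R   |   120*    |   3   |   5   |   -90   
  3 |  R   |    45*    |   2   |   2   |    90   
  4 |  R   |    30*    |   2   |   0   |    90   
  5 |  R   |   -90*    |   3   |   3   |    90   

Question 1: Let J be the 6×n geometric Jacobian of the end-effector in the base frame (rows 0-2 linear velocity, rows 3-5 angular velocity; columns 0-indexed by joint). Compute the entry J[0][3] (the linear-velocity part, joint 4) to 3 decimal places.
1.002

axis z_3 = (0.6597,0.4356,0.6124); lever o_n−o_3 = (-2.6793,-0.4943,1.6052)
cross product → J_v[:, 3] = (1.0019,-2.6998,0.8410)
J_ω[:, 3] = z_3
entry J[0][3] = 1.0019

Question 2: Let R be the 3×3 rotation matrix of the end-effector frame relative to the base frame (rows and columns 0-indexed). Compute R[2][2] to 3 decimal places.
End-effector z-axis (col 2 of R) = (-0.3340,0.8999,-0.2803)
R[2][2] = -0.2803

-0.280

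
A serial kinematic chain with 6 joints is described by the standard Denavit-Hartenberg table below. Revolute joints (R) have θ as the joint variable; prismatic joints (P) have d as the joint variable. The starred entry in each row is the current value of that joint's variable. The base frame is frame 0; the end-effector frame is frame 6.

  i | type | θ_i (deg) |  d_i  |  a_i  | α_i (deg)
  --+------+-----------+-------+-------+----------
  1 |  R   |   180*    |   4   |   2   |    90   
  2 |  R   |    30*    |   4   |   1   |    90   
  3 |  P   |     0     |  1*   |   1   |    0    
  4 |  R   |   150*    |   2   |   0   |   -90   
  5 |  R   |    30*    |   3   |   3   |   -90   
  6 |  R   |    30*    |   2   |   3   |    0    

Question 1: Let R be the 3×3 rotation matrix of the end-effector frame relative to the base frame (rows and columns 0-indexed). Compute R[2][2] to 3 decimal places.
End-effector z-axis (col 2 of R) = (0.0580,-0.2500,0.9665)
R[2][2] = 0.9665

0.967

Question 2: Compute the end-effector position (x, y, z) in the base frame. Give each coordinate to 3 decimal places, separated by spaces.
after link 1: o_1 = (-2.0000, 0.0000, 4.0000)
after link 2: o_2 = (-2.8660, 4.0000, 4.5000)
after link 3: o_3 = (-4.2321, 4.0000, 4.1340)
after link 4: o_4 = (-5.2321, 4.0000, 2.4019)
after link 5: o_5 = (-1.2345, 2.7010, 1.8260)
after link 6: o_6 = (0.5691, 4.6250, 4.2847)

0.569 4.625 4.285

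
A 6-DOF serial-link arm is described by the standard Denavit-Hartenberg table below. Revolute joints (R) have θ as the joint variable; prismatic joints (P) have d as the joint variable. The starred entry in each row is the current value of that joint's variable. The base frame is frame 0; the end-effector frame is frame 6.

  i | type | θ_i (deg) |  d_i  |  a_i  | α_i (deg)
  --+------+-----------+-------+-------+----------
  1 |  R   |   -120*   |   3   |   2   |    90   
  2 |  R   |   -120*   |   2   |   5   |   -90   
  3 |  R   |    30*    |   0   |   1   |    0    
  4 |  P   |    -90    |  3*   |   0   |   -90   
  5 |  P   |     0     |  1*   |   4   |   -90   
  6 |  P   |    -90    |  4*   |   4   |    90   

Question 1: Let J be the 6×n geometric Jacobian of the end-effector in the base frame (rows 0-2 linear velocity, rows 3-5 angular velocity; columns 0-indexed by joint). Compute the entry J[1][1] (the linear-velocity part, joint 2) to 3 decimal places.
-8.714

axis z_1 = (-0.8660,0.5000,0.0000); lever o_n−o_1 = (1.3481,7.2631,-10.0622)
cross product → J_v[:, 1] = (-5.0311,-8.7141,-6.9641)
J_ω[:, 1] = z_1
entry J[1][1] = -8.7141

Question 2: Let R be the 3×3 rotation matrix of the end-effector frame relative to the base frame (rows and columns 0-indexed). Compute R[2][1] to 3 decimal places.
End-effector y-axis (col 1 of R) = (0.4330,0.7500,0.5000)
R[2][1] = 0.5000

0.500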